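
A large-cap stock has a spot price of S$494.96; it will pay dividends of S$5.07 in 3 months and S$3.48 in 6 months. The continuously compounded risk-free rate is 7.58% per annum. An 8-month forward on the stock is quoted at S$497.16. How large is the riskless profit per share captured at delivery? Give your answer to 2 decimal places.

PV(dividends) I = 5.07·e^(−0.0758·3/12) + 3.48·e^(−0.0758·6/12) = 8.3254
Fair forward F* = (S − I)·e^(rT) = (494.96 − 8.3254)·e^0.050533 = 486.6346 × 1.051832 = 511.8578
Market S$497.16 < fair 511.8578: forward underpriced → reverse cash-and-carry (short the stock, invest proceeds at r, pay the dividends, go long the forward).
Profit at T = |F_mkt − F*| = |497.16 − 511.8578| = S$14.70 per share

S$14.70 per share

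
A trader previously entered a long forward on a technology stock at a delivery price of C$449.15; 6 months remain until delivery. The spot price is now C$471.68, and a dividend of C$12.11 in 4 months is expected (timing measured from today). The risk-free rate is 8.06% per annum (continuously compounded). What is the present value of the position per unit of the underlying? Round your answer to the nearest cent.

C$28.48

PV(remaining dividends) I = 12.11·e^(−0.0806·4/12) = 11.7890
Current forward F = (S − I)·e^(rT) = (471.68 − 11.7890)·e^(0.0806·6/12) = 459.8910 × 1.041123 = 478.8031
Value (long) = (F − K)·e^(−rT) = (478.8031 − 449.15) × 0.960501 = 28.4818
Value = C$28.48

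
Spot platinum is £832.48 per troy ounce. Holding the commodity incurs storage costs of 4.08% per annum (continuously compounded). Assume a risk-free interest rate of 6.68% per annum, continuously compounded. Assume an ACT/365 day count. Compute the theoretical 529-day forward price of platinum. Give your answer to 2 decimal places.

Net carry = r + u − y = 0.0668 + 0.0408 − 0.0000 = 0.1076
F = S·e^((r+u−y)T) = 832.48 · e^(0.1076 × 529/365) = 832.48 · e^0.155946
= 832.48 × 1.168763 = £972.97 per troy ounce

£972.97 per troy ounce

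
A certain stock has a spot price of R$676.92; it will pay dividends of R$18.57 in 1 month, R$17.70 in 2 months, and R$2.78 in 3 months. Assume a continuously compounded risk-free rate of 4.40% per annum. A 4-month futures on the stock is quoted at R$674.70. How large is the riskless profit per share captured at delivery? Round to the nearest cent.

PV(dividends) I = 18.57·e^(−0.0440·1/12) + 17.70·e^(−0.0440·2/12) + 2.78·e^(−0.0440·3/12) = 38.8223
Fair futures F* = (S − I)·e^(rT) = (676.92 − 38.8223)·e^0.014667 = 638.0977 × 1.014775 = 647.5256
Market R$674.70 > fair 647.5256: forward overpriced → cash-and-carry (borrow at r, buy the stock and collect the dividends, short the forward).
Profit at T = |F_mkt − F*| = |674.70 − 647.5256| = R$27.17 per share

R$27.17 per share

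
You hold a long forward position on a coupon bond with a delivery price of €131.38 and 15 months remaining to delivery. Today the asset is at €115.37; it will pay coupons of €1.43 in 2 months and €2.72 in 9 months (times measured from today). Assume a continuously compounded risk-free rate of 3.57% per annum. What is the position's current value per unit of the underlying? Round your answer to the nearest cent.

-€14.35

PV(remaining coupons) I = 1.43·e^(−0.0357·2/12) + 2.72·e^(−0.0357·9/12) = 4.0697
Current forward F = (S − I)·e^(rT) = (115.37 − 4.0697)·e^(0.0357·15/12) = 111.3003 × 1.045636 = 116.3796
Value (long) = (F − K)·e^(−rT) = (116.3796 − 131.38) × 0.956356 = -14.3457
Value = -€14.35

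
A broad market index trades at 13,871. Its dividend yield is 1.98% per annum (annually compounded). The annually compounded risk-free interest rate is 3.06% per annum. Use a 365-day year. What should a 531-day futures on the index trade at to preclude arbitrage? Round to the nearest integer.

F = S · (1+r)^T / (1+q)^T
= 13871 × 1.044825 / 1.028934 = 13871 × 1.015444
F = 14,085

14,085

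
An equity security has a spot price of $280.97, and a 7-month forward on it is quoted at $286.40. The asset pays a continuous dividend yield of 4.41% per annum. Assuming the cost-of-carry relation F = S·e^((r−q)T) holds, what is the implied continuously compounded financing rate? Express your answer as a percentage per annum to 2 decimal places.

From F = S·e^((r−q)T): (r − q) = ln(F/S)/T
ln(286.40/280.97) = ln(1.019326) = 0.019142
(r − q) = 0.019142 / (7/12) = 0.032815
r = ln(F/S)/T + q = 0.032815 + 0.0441 = 0.076915
r = 7.69%

7.69%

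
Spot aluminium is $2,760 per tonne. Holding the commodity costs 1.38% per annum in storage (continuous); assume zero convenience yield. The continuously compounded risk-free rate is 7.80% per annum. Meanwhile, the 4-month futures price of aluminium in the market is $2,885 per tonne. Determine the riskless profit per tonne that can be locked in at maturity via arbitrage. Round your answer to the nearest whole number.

Fair futures: F* = S·e^(carry·T), with carry = (r + u) = 0.0780 + 0.0138 = 0.0918
F* = 2760 · e^(0.0918 × 4/12) = 2760 · e^0.030600 = 2760 × 1.031073 = $2845.7615
Market $2885 > fair $2845.7615: forward overpriced → cash-and-carry (buy spot, short the forward).
At maturity, profit = |F_mkt − F*| = |2885 − 2845.7615| = $39 per tonne

$39 per tonne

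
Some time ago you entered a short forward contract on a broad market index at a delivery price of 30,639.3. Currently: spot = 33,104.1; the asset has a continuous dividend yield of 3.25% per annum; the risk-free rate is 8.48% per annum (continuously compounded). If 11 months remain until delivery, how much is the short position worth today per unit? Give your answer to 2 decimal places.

-3784.60

Current fair forward for the remaining 11 months: F = S·e^((r − q)·T), (r − q) = 0.0848 − 0.0325 = 0.0523
F = 33104.1 · e^(0.0523 × 11/12) = 33104.1 × 1.04910946 = 34729.8245
Value of long forward = (F − K)·e^(−rT) = (34729.8245 − 30639.3) · e^(−0.0848·11/12)
= 4090.5245 × 0.92521112 = 3784.60
Short position value = −(long value) = -3784.60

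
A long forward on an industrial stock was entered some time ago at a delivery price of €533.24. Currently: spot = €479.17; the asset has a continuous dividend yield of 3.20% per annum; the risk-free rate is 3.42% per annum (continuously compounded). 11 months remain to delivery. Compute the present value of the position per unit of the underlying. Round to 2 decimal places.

Current fair forward for the remaining 11 months: F = S·e^((r − q)·T), (r − q) = 0.0342 − 0.0320 = 0.0022
F = 479.17 · e^(0.0022 × 11/12) = 479.17 × 1.002019 = 480.1374
Value of long forward = (F − K)·e^(−rT) = (480.1374 − 533.24) · e^(−0.0342·11/12)
= -53.1026 × 0.969136 = -51.46

-€51.46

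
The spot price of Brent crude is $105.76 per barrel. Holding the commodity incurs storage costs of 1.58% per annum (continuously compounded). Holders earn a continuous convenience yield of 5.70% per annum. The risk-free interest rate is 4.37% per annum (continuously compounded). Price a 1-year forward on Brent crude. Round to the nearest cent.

Net carry = r + u − y = 0.0437 + 0.0158 − 0.0570 = 0.0025
F = S·e^((r+u−y)T) = 105.76 · e^(0.0025 × 1) = 105.76 · e^0.002500
= 105.76 × 1.002503 = $106.02 per barrel

$106.02 per barrel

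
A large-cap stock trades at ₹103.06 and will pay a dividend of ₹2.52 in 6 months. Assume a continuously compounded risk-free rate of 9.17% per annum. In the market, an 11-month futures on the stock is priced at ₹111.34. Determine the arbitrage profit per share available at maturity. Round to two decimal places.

PV(dividends) I = 2.52·e^(−0.0917·6/12) = 2.4071
Fair futures F* = (S − I)·e^(rT) = (103.06 − 2.4071)·e^0.084058 = 100.6529 × 1.087692 = 109.4794
Market ₹111.34 > fair 109.4794: forward overpriced → cash-and-carry (borrow at r, buy the stock and collect the dividends, short the forward).
Profit at T = |F_mkt − F*| = |111.34 − 109.4794| = ₹1.86 per share

₹1.86 per share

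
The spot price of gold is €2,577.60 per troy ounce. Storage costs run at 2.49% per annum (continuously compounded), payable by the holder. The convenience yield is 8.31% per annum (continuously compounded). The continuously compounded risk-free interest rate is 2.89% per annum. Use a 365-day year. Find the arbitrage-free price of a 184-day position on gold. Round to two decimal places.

€2,539.81 per troy ounce

Net carry = r + u − y = 0.0289 + 0.0249 − 0.0831 = -0.0293
F = S·e^((r+u−y)T) = 2577.60 · e^(-0.0293 × 184/365) = 2577.60 · e^-0.01477041
= 2577.60 × 0.98533814 = €2,539.81 per troy ounce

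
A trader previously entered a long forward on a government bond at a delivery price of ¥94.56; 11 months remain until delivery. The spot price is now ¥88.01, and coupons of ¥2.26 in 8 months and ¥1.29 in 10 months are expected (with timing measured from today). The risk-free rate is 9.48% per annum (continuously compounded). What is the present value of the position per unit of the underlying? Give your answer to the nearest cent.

-¥1.99

PV(remaining coupons) I = 2.26·e^(−0.0948·8/12) + 1.29·e^(−0.0948·10/12) = 3.3136
Current forward F = (S − I)·e^(rT) = (88.01 − 3.3136)·e^(0.0948·11/12) = 84.6964 × 1.090788 = 92.3858
Value (long) = (F − K)·e^(−rT) = (92.3858 − 94.56) × 0.916769 = -1.9932
Value = -¥1.99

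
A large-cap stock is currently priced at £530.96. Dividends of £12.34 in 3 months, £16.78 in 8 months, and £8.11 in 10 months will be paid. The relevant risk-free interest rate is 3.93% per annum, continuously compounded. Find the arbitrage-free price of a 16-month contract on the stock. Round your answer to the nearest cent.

£521.15

PV(dividends) I = 12.34·e^(−0.0393·3/12) + 16.78·e^(−0.0393·8/12) + 8.11·e^(−0.0393·10/12)
I = 12.2194 + 16.3461 + 7.8487 = 36.4142
F = (S − I)·e^(rT) = (530.96 − 36.4142) · e^(0.0393·16/12)
= 494.5458 · e^0.052400 = 494.5458 × 1.053797 = £521.15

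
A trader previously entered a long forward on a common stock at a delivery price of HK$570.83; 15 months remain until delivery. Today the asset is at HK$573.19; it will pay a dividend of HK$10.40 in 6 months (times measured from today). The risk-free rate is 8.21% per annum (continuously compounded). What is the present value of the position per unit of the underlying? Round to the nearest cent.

PV(remaining dividends) I = 10.40·e^(−0.0821·6/12) = 9.9817
Current forward F = (S − I)·e^(rT) = (573.19 − 9.9817)·e^(0.0821·15/12) = 563.2083 × 1.108076 = 624.0776
Value (long) = (F − K)·e^(−rT) = (624.0776 − 570.83) × 0.902465 = 48.0541
Value = HK$48.05

HK$48.05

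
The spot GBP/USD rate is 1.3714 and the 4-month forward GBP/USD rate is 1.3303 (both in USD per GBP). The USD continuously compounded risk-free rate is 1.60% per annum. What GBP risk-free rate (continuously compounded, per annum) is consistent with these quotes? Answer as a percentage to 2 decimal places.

F = S·e^((r_USD − r_GBP)T) ⇒ r_GBP = r_USD − ln(F/S)/T
ln(1.3303/1.3714) = -0.030428; /(4/12) = -0.091284
r_GBP = 0.0160 + 0.091284 = 0.107284
r_GBP = 10.73%

10.73%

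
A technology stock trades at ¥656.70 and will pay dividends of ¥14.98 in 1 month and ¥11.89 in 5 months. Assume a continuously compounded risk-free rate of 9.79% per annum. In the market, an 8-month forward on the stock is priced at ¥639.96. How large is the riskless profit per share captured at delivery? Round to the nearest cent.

PV(dividends) I = 14.98·e^(−0.0979·1/12) + 11.89·e^(−0.0979·5/12) = 26.2730
Fair forward F* = (S − I)·e^(rT) = (656.70 − 26.2730)·e^0.065267 = 630.4270 × 1.067444 = 672.9455
Market ¥639.96 < fair 672.9455: forward underpriced → reverse cash-and-carry (short the stock, invest proceeds at r, pay the dividends, go long the forward).
Profit at T = |F_mkt − F*| = |639.96 − 672.9455| = ¥32.99 per share

¥32.99 per share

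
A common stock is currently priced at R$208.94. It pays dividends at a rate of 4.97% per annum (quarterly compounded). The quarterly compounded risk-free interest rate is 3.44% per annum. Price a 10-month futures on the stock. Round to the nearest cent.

F = S · (1+r/4)^(4T) / (1+q/4)^(4T)
= 208.94 × 1.028955 / 1.042020 = 208.94 × 0.987462
F = R$206.32

R$206.32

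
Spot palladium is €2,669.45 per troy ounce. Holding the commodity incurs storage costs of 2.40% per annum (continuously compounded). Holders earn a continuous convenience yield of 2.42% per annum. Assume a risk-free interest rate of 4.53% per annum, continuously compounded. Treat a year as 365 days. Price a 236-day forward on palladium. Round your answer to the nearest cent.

€2,748.44 per troy ounce

Net carry = r + u − y = 0.0453 + 0.0240 − 0.0242 = 0.0451
F = S·e^((r+u−y)T) = 2669.45 · e^(0.0451 × 236/365) = 2669.45 · e^0.02916055
= 2669.45 × 1.02958988 = €2,748.44 per troy ounce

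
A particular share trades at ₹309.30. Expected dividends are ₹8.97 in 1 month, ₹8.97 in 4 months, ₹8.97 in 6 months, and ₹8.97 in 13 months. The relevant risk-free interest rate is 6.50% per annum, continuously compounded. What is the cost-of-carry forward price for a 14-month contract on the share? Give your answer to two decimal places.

PV(dividends) I = 8.97·e^(−0.0650·1/12) + 8.97·e^(−0.0650·4/12) + 8.97·e^(−0.0650·6/12) + 8.97·e^(−0.0650·13/12)
I = 8.9215 + 8.7777 + 8.6832 + 8.3601 = 34.7425
F = (S − I)·e^(rT) = (309.30 − 34.7425) · e^(0.0650·14/12)
= 274.5575 · e^0.075833 = 274.5575 × 1.078782 = ₹296.19

₹296.19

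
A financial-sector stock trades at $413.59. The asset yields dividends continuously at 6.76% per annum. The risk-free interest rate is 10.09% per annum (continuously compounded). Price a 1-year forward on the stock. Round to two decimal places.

$427.59

F = S·e^((r − q)T) = 413.59 · e^((0.1009 − 0.0676) × 12/12)
= 413.59 · e^0.033300 = 413.59 × 1.033861
F = $427.59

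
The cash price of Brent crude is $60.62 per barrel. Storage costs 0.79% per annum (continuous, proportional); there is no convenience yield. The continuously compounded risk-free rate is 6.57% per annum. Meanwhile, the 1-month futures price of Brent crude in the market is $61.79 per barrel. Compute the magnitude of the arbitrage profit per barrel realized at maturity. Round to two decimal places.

$0.80 per barrel

Fair futures: F* = S·e^(carry·T), with carry = (r + u) = 0.0657 + 0.0079 = 0.0736
F* = 60.62 · e^(0.0736 × 1/12) = 60.62 · e^0.006133 = 60.62 × 1.006152 = $60.9929
Market $61.79 > fair $60.9929: forward overpriced → cash-and-carry (buy spot, short the forward).
At maturity, profit = |F_mkt − F*| = |61.79 − 60.9929| = $0.80 per barrel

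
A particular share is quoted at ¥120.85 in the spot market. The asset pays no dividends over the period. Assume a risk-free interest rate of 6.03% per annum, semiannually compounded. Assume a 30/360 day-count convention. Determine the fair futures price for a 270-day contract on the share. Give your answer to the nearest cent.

¥126.36

F = S · (1+r/2)^(2T)
= 120.85 × 1.045564
F = ¥126.36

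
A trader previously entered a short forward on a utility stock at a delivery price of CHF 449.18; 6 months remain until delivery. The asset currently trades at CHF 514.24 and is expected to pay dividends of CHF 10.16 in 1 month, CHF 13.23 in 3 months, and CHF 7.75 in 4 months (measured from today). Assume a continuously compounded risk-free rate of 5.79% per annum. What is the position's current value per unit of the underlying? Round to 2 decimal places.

PV(remaining dividends) I = 10.16·e^(−0.0579·1/12) + 13.23·e^(−0.0579·3/12) + 7.75·e^(−0.0579·4/12) = 30.7528
Current forward F = (S − I)·e^(rT) = (514.24 − 30.7528)·e^(0.0579·6/12) = 483.4872 × 1.029373 = 497.6887
Value (long) = (F − K)·e^(−rT) = (497.6887 − 449.18) × 0.971465 = 47.1245
Short position value = −(long value) = -CHF 47.12

-CHF 47.12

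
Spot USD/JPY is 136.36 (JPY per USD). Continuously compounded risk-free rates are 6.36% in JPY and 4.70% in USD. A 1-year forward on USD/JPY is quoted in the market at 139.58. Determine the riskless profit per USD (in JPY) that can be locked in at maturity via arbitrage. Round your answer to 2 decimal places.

Fair forward: F* = S·e^(carry·T), with carry = (r_JPY − r_USD) = 0.0636 − 0.0470 = 0.0166
F* = 136.36 · e^(0.0166 × 1) = 136.36 · e^0.016600 = 136.36 × 1.016739 = 138.6425
Market 139.58 > fair 138.6425: forward overpriced → cash-and-carry (buy spot, short the forward).
At maturity, profit = |F_mkt − F*| = |139.58 − 138.6425| = 0.94 per USD (in JPY)

0.94 per USD (in JPY)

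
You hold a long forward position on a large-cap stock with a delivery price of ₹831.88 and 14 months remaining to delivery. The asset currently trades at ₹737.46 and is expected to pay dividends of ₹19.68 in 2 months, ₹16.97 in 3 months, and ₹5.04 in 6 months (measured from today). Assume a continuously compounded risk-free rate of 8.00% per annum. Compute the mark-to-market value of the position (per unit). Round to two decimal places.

PV(remaining dividends) I = 19.68·e^(−0.0800·2/12) + 16.97·e^(−0.0800·3/12) + 5.04·e^(−0.0800·6/12) = 40.8957
Current forward F = (S − I)·e^(rT) = (737.46 − 40.8957)·e^(0.0800·14/12) = 696.5643 × 1.097828 = 764.7078
Value (long) = (F − K)·e^(−rT) = (764.7078 − 831.88) × 0.910890 = -61.1865
Value = -₹61.19

-₹61.19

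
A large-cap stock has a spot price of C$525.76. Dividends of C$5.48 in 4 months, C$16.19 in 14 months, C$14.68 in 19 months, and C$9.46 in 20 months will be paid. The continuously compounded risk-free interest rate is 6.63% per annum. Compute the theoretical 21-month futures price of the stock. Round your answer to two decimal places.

C$543.24

PV(dividends) I = 5.48·e^(−0.0663·4/12) + 16.19·e^(−0.0663·14/12) + 14.68·e^(−0.0663·19/12) + 9.46·e^(−0.0663·20/12)
I = 5.3602 + 14.9849 + 13.2171 + 8.4704 = 42.0326
F = (S − I)·e^(rT) = (525.76 − 42.0326) · e^(0.0663·21/12)
= 483.7274 · e^0.116025 = 483.7274 × 1.123024 = C$543.24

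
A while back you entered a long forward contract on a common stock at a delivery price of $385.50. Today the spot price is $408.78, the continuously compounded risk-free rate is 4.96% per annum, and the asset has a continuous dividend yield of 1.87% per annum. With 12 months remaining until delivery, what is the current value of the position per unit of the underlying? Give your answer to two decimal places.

$34.36

Current fair forward for the remaining 12 months: F = S·e^((r − q)·T), (r − q) = 0.0496 − 0.0187 = 0.0309
F = 408.78 · e^(0.0309 × 12/12) = 408.78 × 1.031382 = 421.6083
Value of long forward = (F − K)·e^(−rT) = (421.6083 − 385.50) · e^(−0.0496·12/12)
= 36.1083 × 0.951610 = 34.36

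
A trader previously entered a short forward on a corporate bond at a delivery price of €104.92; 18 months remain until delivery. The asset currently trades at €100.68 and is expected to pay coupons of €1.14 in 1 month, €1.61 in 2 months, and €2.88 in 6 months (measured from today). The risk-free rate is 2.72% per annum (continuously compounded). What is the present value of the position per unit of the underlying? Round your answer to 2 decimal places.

PV(remaining coupons) I = 1.14·e^(−0.0272·1/12) + 1.61·e^(−0.0272·2/12) + 2.88·e^(−0.0272·6/12) = 5.5812
Current forward F = (S − I)·e^(rT) = (100.68 − 5.5812)·e^(0.0272·18/12) = 95.0988 × 1.041644 = 99.0591
Value (long) = (F − K)·e^(−rT) = (99.0591 − 104.92) × 0.960021 = -5.6266
Short position value = −(long value) = €5.63

€5.63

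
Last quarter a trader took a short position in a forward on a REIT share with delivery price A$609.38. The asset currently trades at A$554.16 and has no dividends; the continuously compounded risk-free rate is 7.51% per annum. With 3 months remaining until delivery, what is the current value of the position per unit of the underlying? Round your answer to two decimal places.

Current fair forward for the remaining 3 months: F = S·e^(r·T), r = 0.0751
F = 554.16 · e^(0.0751 × 3/12) = 554.16 × 1.018952 = 564.6624
Value of long forward = (F − K)·e^(−rT) = (564.6624 − 609.38) · e^(−0.0751·3/12)
= -44.7176 × 0.981400 = -43.89
Short position value = −(long value) = A$43.89

A$43.89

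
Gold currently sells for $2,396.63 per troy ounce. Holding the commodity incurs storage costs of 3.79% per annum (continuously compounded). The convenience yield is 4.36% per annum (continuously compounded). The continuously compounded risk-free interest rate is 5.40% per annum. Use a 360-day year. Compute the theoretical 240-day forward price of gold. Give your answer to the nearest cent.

Net carry = r + u − y = 0.0540 + 0.0379 − 0.0436 = 0.0483
F = S·e^((r+u−y)T) = 2396.63 · e^(0.0483 × 240/360) = 2396.63 · e^0.03220000
= 2396.63 × 1.03272403 = $2,475.06 per troy ounce

$2,475.06 per troy ounce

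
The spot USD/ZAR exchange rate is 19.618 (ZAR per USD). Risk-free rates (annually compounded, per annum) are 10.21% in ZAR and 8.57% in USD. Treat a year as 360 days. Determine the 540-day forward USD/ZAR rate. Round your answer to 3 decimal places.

By covered interest parity, F = S · (1+r_ZAR)^T / (1+r_USD)^T
= 19.618 × 1.156995 / 1.131266 = 19.618 × 1.022744
F = 20.064 ZAR per USD

20.064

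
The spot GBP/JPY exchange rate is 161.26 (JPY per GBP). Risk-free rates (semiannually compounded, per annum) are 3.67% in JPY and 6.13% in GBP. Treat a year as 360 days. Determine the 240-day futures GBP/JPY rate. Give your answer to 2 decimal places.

By covered interest parity, F = S · (1+r_JPY/2)^(2T) / (1+r_GBP/2)^(2T)
= 161.26 × 1.024541 / 1.041074 = 161.26 × 0.984119
F = 158.70 JPY per GBP

158.70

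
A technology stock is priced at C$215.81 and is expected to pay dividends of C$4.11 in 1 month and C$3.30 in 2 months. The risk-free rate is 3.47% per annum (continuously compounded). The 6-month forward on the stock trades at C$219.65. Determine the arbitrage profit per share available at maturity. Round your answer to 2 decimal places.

PV(dividends) I = 4.11·e^(−0.0347·1/12) + 3.30·e^(−0.0347·2/12) = 7.3791
Fair forward F* = (S − I)·e^(rT) = (215.81 − 7.3791)·e^0.017350 = 208.4309 × 1.017501 = 212.0786
Market C$219.65 > fair 212.0786: forward overpriced → cash-and-carry (borrow at r, buy the stock and collect the dividends, short the forward).
Profit at T = |F_mkt − F*| = |219.65 − 212.0786| = C$7.57 per share

C$7.57 per share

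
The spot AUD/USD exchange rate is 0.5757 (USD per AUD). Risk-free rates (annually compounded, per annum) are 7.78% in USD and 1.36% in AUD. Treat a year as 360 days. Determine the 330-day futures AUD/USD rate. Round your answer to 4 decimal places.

By covered interest parity, F = S · (1+r_USD)^T / (1+r_AUD)^T
= 0.5757 × 1.071092 / 1.012460 = 0.5757 × 1.057910
F = 0.6090 USD per AUD

0.6090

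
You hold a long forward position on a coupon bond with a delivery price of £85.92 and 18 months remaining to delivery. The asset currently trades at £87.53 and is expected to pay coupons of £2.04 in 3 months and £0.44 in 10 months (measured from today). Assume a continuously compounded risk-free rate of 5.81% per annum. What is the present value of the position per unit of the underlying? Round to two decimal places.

£6.35

PV(remaining coupons) I = 2.04·e^(−0.0581·3/12) + 0.44·e^(−0.0581·10/12) = 2.4298
Current forward F = (S − I)·e^(rT) = (87.53 − 2.4298)·e^(0.0581·18/12) = 85.1002 × 1.091060 = 92.8494
Value (long) = (F − K)·e^(−rT) = (92.8494 − 85.92) × 0.916540 = 6.3511
Value = £6.35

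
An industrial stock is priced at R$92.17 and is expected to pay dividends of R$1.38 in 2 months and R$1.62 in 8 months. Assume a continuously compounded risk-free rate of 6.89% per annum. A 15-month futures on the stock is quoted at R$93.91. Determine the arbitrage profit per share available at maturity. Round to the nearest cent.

PV(dividends) I = 1.38·e^(−0.0689·2/12) + 1.62·e^(−0.0689·8/12) = 2.9115
Fair futures F* = (S − I)·e^(rT) = (92.17 − 2.9115)·e^0.086125 = 89.2585 × 1.089943 = 97.2867
Market R$93.91 < fair 97.2867: forward underpriced → reverse cash-and-carry (short the stock, invest proceeds at r, pay the dividends, go long the forward).
Profit at T = |F_mkt − F*| = |93.91 − 97.2867| = R$3.38 per share

R$3.38 per share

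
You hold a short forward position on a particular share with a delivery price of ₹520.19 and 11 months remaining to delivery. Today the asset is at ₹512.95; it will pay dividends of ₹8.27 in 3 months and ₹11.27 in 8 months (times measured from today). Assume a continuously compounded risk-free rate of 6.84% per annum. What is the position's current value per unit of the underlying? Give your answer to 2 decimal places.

PV(remaining dividends) I = 8.27·e^(−0.0684·3/12) + 11.27·e^(−0.0684·8/12) = 18.8974
Current forward F = (S − I)·e^(rT) = (512.95 − 18.8974)·e^(0.0684·11/12) = 494.0526 × 1.064707 = 526.0213
Value (long) = (F − K)·e^(−rT) = (526.0213 − 520.19) × 0.939225 = 5.4769
Short position value = −(long value) = -₹5.48

-₹5.48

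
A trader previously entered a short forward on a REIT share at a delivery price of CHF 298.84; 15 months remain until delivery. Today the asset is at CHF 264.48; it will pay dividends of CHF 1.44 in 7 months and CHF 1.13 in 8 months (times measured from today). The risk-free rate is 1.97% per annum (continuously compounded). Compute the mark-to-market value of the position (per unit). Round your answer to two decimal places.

PV(remaining dividends) I = 1.44·e^(−0.0197·7/12) + 1.13·e^(−0.0197·8/12) = 2.5388
Current forward F = (S − I)·e^(rT) = (264.48 − 2.5388)·e^(0.0197·15/12) = 261.9412 × 1.024931 = 268.4717
Value (long) = (F − K)·e^(−rT) = (268.4717 − 298.84) × 0.975676 = -29.6296
Short position value = −(long value) = CHF 29.63

CHF 29.63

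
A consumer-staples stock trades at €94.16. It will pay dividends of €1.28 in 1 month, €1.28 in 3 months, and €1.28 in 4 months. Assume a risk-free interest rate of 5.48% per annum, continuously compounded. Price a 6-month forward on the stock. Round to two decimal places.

€92.88

PV(dividends) I = 1.28·e^(−0.0548·1/12) + 1.28·e^(−0.0548·3/12) + 1.28·e^(−0.0548·4/12)
I = 1.2742 + 1.2626 + 1.2568 = 3.7936
F = (S − I)·e^(rT) = (94.16 − 3.7936) · e^(0.0548·6/12)
= 90.3664 · e^0.027400 = 90.3664 × 1.027779 = €92.88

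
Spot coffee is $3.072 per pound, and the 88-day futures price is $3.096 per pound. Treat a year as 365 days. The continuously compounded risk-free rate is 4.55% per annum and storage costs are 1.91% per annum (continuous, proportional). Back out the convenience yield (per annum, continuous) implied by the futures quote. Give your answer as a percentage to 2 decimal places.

3.23%

F = S·e^((r+u−y)T) ⇒ (r+u−y) = ln(F/S)/T
ln(3.096/3.072) = 0.007782; /T ⇒ 0.032278
y = r + u − ln(F/S)/T = 0.0455 + 0.0191 − 0.032278 = 0.032322
y = 3.23%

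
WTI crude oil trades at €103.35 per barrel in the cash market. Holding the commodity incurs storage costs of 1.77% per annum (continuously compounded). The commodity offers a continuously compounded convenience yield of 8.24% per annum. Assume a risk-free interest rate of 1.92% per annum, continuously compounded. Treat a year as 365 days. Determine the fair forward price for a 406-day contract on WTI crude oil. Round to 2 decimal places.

€98.25 per barrel

Net carry = r + u − y = 0.0192 + 0.0177 − 0.0824 = -0.0455
F = S·e^((r+u−y)T) = 103.35 · e^(-0.0455 × 406/365) = 103.35 · e^-0.050611
= 103.35 × 0.950648 = €98.25 per barrel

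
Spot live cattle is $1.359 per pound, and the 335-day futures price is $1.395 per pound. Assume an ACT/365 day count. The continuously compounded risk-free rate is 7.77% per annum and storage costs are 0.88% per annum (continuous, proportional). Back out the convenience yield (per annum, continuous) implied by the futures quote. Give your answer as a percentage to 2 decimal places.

F = S·e^((r+u−y)T) ⇒ (r+u−y) = ln(F/S)/T
ln(1.395/1.359) = 0.026145; /T ⇒ 0.028486
y = r + u − ln(F/S)/T = 0.0777 + 0.0088 − 0.028486 = 0.058014
y = 5.80%

5.80%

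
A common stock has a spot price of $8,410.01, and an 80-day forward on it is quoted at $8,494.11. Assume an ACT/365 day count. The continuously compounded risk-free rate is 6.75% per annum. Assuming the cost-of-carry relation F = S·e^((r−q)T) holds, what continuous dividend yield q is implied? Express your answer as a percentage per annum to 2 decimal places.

From F = S·e^((r−q)T): (r − q) = ln(F/S)/T
ln(8494.11/8410.01) = ln(1.010000) = 0.009950
(r − q) = 0.009950 / (80/365) = 0.045397
q = r − ln(F/S)/T = 0.0675 − 0.045397 = 0.022103
q = 2.21%

2.21%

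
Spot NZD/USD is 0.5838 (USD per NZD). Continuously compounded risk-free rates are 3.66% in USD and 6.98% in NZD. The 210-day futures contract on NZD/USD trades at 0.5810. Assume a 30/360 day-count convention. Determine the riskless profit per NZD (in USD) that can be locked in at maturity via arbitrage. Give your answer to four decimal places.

Fair futures: F* = S·e^(carry·T), with carry = (r_USD − r_NZD) = 0.0366 − 0.0698 = -0.0332
F* = 0.5838 · e^(-0.0332 × 210/360) = 0.5838 · e^-0.019367 = 0.5838 × 0.980819 = 0.5726
Market 0.5810 > fair 0.5726: forward overpriced → cash-and-carry (buy spot, short the forward).
At maturity, profit = |F_mkt − F*| = |0.5810 − 0.5726| = 0.0084 per NZD (in USD)

0.0084 per NZD (in USD)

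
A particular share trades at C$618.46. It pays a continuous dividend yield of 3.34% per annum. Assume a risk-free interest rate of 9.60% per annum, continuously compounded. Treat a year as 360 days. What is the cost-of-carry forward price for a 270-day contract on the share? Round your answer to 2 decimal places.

F = S·e^((r − q)T) = 618.46 · e^((0.0960 − 0.0334) × 270/360)
= 618.46 · e^0.046950 = 618.46 × 1.048070
F = C$648.19

C$648.19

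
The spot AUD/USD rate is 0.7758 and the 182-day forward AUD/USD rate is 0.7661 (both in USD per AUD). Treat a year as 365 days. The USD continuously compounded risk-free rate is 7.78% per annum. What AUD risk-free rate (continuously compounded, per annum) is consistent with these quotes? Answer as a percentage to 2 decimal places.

10.30%

F = S·e^((r_USD − r_AUD)T) ⇒ r_AUD = r_USD − ln(F/S)/T
ln(0.7661/0.7758) = -0.012582; /(182/365) = -0.025233
r_AUD = 0.0778 + 0.025233 = 0.103033
r_AUD = 10.30%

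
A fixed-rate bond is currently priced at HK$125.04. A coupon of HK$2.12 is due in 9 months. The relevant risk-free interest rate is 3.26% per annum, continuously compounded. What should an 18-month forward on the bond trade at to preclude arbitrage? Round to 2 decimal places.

HK$129.13

PV(coupons) I = 2.12·e^(−0.0326·9/12)
I = 2.0688
F = (S − I)·e^(rT) = (125.04 − 2.0688) · e^(0.0326·18/12)
= 122.9712 · e^0.048900 = 122.9712 × 1.050115 = HK$129.13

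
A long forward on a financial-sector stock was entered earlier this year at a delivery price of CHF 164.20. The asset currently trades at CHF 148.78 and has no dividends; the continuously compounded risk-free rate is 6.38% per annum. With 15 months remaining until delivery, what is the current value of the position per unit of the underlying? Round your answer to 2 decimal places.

-CHF 2.83

Current fair forward for the remaining 15 months: F = S·e^(r·T), r = 0.0638
F = 148.78 · e^(0.0638 × 15/12) = 148.78 × 1.083016 = 161.1311
Value of long forward = (F − K)·e^(−rT) = (161.1311 − 164.20) · e^(−0.0638·15/12)
= -3.0689 × 0.923347 = -2.83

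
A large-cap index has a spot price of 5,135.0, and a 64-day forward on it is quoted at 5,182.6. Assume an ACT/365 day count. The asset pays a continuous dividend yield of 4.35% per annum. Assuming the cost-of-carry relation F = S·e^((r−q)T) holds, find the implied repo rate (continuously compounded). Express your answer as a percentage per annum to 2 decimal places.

9.61%

From F = S·e^((r−q)T): (r − q) = ln(F/S)/T
ln(5182.6/5135.0) = ln(1.009270) = 0.009227
(r − q) = 0.009227 / (64/365) = 0.052623
r = ln(F/S)/T + q = 0.052623 + 0.0435 = 0.096123
r = 9.61%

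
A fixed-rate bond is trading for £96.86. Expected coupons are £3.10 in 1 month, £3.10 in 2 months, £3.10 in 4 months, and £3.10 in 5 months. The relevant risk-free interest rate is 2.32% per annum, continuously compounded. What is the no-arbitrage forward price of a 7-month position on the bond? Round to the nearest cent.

PV(coupons) I = 3.10·e^(−0.0232·1/12) + 3.10·e^(−0.0232·2/12) + 3.10·e^(−0.0232·4/12) + 3.10·e^(−0.0232·5/12)
I = 3.0940 + 3.0880 + 3.0761 + 3.0702 = 12.3283
F = (S − I)·e^(rT) = (96.86 − 12.3283) · e^(0.0232·7/12)
= 84.5317 · e^0.013533 = 84.5317 × 1.013625 = £85.68

£85.68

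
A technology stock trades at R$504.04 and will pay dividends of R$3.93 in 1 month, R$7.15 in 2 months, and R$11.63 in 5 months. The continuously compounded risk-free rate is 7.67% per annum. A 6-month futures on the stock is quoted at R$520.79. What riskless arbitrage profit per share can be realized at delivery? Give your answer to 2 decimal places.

R$20.14 per share

PV(dividends) I = 3.93·e^(−0.0767·1/12) + 7.15·e^(−0.0767·2/12) + 11.63·e^(−0.0767·5/12) = 22.2283
Fair futures F* = (S − I)·e^(rT) = (504.04 − 22.2283)·e^0.038350 = 481.8117 × 1.039095 = 500.6481
Market R$520.79 > fair 500.6481: forward overpriced → cash-and-carry (borrow at r, buy the stock and collect the dividends, short the forward).
Profit at T = |F_mkt − F*| = |520.79 − 500.6481| = R$20.14 per share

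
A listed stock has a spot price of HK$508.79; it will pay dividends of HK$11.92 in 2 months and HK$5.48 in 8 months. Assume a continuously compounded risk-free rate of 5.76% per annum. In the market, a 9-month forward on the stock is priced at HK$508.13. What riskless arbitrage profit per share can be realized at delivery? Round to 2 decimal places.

PV(dividends) I = 11.92·e^(−0.0576·2/12) + 5.48·e^(−0.0576·8/12) = 17.0797
Fair forward F* = (S − I)·e^(rT) = (508.79 − 17.0797)·e^0.043200 = 491.7103 × 1.044147 = 513.4178
Market HK$508.13 < fair 513.4178: forward underpriced → reverse cash-and-carry (short the stock, invest proceeds at r, pay the dividends, go long the forward).
Profit at T = |F_mkt − F*| = |508.13 − 513.4178| = HK$5.29 per share

HK$5.29 per share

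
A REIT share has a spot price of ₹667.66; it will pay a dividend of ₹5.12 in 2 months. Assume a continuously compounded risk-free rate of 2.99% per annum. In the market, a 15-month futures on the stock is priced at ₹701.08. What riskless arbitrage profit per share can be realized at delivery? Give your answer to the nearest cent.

PV(dividends) I = 5.12·e^(−0.0299·2/12) = 5.0945
Fair futures F* = (S − I)·e^(rT) = (667.66 − 5.0945)·e^0.037375 = 662.5655 × 1.038082 = 687.7973
Market ₹701.08 > fair 687.7973: forward overpriced → cash-and-carry (borrow at r, buy the stock and collect the dividends, short the forward).
Profit at T = |F_mkt − F*| = |701.08 − 687.7973| = ₹13.28 per share

₹13.28 per share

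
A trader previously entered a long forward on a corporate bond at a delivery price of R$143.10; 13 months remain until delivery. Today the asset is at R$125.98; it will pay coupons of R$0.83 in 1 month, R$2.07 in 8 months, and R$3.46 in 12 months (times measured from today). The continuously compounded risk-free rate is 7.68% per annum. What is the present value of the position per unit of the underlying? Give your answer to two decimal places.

-R$11.69

PV(remaining coupons) I = 0.83·e^(−0.0768·1/12) + 2.07·e^(−0.0768·8/12) + 3.46·e^(−0.0768·12/12) = 5.9956
Current forward F = (S − I)·e^(rT) = (125.98 − 5.9956)·e^(0.0768·13/12) = 119.9844 × 1.086759 = 130.3941
Value (long) = (F − K)·e^(−rT) = (130.3941 − 143.10) × 0.920167 = -11.6915
Value = -R$11.69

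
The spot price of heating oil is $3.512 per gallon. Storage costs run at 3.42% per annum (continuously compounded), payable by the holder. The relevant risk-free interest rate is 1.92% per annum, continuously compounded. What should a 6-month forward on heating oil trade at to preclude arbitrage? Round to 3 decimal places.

$3.607 per gallon

Net carry = r + u − y = 0.0192 + 0.0342 − 0.0000 = 0.0534
F = S·e^((r+u−y)T) = 3.512 · e^(0.0534 × 6/12) = 3.512 · e^0.026700
= 3.512 × 1.027060 = $3.607 per gallon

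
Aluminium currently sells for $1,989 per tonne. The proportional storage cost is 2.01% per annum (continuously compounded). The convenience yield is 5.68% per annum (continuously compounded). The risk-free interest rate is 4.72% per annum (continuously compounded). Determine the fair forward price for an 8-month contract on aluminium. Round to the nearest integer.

$2,003 per tonne

Net carry = r + u − y = 0.0472 + 0.0201 − 0.0568 = 0.0105
F = S·e^((r+u−y)T) = 1989 · e^(0.0105 × 8/12) = 1989 · e^0.007000
= 1989 × 1.007025 = $2,003 per tonne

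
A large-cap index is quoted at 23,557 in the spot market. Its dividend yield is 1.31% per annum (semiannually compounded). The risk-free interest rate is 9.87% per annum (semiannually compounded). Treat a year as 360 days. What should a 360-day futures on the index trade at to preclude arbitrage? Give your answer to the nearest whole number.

25,603

F = S · (1+r/2)^(2T) / (1+q/2)^(2T)
= 23557 × 1.101135 / 1.013143 = 23557 × 1.086851
F = 25,603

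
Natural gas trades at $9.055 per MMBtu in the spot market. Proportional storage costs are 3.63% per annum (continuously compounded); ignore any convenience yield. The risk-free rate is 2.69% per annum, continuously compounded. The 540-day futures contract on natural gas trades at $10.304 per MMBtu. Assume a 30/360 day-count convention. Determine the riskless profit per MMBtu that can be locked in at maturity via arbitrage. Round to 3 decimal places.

$0.349 per MMBtu

Fair futures: F* = S·e^(carry·T), with carry = (r + u) = 0.0269 + 0.0363 = 0.0632
F* = 9.055 · e^(0.0632 × 540/360) = 9.055 · e^0.094800 = 9.055 × 1.099439 = $9.9554
Market $10.304 > fair $9.9554: forward overpriced → cash-and-carry (buy spot, short the forward).
At maturity, profit = |F_mkt − F*| = |10.304 − 9.9554| = $0.349 per MMBtu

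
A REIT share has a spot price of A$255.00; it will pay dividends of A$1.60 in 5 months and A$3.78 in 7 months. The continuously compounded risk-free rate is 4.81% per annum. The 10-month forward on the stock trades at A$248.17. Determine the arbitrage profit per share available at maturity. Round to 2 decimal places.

PV(dividends) I = 1.60·e^(−0.0481·5/12) + 3.78·e^(−0.0481·7/12) = 5.2437
Fair forward F* = (S − I)·e^(rT) = (255.00 − 5.2437)·e^0.040083 = 249.7563 × 1.040897 = 259.9706
Market A$248.17 < fair 259.9706: forward underpriced → reverse cash-and-carry (short the stock, invest proceeds at r, pay the dividends, go long the forward).
Profit at T = |F_mkt − F*| = |248.17 − 259.9706| = A$11.80 per share

A$11.80 per share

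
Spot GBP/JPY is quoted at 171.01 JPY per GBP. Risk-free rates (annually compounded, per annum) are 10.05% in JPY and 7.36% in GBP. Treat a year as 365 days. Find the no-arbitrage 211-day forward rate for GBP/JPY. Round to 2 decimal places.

173.47

By covered interest parity, F = S · (1+r_JPY)^T / (1+r_GBP)^T
= 171.01 × 1.056921 / 1.041908 = 171.01 × 1.014409
F = 173.47 JPY per GBP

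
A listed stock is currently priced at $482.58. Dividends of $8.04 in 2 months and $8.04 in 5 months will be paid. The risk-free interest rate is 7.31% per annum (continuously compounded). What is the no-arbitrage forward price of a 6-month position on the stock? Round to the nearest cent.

$484.22

PV(dividends) I = 8.04·e^(−0.0731·2/12) + 8.04·e^(−0.0731·5/12)
I = 7.9426 + 7.7988 = 15.7414
F = (S − I)·e^(rT) = (482.58 − 15.7414) · e^(0.0731·6/12)
= 466.8386 · e^0.036550 = 466.8386 × 1.037226 = $484.22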